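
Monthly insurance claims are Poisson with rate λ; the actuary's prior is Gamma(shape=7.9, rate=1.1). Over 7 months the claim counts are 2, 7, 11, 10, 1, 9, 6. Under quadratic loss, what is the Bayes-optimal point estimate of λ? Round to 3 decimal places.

6.654

Σ counts = 46. Posterior: Gamma(shape = 7.9+46 = 53.9, rate = 1.1+7 = 8.1).
Mode = (α−1)/β = 52.9/8.1 = 6.531.
Mean = α/β = 53.9/8.1 = 6.654.
Quadratic loss ⇒ the optimal estimator is the posterior mean.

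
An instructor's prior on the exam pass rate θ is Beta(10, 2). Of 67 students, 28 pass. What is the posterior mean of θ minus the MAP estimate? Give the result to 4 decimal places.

Posterior: Beta(10+28, 2+39) = Beta(38, 41).
Mode = (38−1)/(38+41−2) = 37/77 = 0.4805.
Mean = 38/(38+41) = 38/79 = 0.4810.
Difference = 0.4810 − 0.4805 = 0.0005.

0.0005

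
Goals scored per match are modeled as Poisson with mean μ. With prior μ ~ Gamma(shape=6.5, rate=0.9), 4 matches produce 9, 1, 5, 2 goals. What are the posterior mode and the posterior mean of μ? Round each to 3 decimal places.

MAP: 4.592. Posterior mean: 4.796.

Σ counts = 17. Posterior: Gamma(shape = 6.5+17 = 23.5, rate = 0.9+4 = 4.9).
Mode = (α−1)/β = 22.5/4.9 = 4.592.
Mean = α/β = 23.5/4.9 = 4.796.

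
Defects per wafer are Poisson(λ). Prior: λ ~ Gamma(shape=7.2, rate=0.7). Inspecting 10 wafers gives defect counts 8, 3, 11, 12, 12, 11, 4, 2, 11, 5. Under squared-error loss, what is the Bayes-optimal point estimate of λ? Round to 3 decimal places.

Σ counts = 79. Posterior: Gamma(shape = 7.2+79 = 86.2, rate = 0.7+10 = 10.7).
Mode = (α−1)/β = 85.2/10.7 = 7.963.
Mean = α/β = 86.2/10.7 = 8.056.
Squared-error loss ⇒ the optimal estimator is the posterior mean.

8.056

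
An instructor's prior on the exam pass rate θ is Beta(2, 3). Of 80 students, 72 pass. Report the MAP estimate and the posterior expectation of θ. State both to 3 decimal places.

MAP estimate = 0.880, posterior expectation = 0.871

Posterior: Beta(2+72, 3+8) = Beta(74, 11).
Mode = (74−1)/(74+11−2) = 73/83 = 0.880.
Mean = 74/(74+11) = 74/85 = 0.871.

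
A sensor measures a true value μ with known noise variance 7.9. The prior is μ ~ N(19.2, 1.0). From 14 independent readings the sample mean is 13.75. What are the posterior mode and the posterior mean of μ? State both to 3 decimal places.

Posterior for μ is Normal. Precision-weighted mean: (1/1.0·19.2 + 14/7.9·13.75) / (1/1.0 + 14/7.9) = 15.716.
A Normal posterior is symmetric, so mode = mean.

MAP = 15.716, posterior mean = 15.716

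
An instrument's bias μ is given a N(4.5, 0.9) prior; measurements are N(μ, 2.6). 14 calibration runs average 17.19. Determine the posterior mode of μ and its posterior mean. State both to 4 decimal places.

MAP = 15.0193; posterior mean = 15.0193

Posterior for μ is Normal. Precision-weighted mean: (1/0.9·4.5 + 14/2.6·17.19) / (1/0.9 + 14/2.6) = 15.0193.
A Normal posterior is symmetric, so mode = mean.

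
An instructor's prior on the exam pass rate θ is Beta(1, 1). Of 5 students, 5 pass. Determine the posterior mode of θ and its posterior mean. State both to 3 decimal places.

Posterior: Beta(1+5, 1+0) = Beta(6, 1).
Since β = 1 ≤ 1 and α > 1, the Beta density is monotone increasing on [0,1]; the mode is at 1.
Mean = 6/(6+1) = 0.857.

MAP: 1.000. Posterior mean: 0.857.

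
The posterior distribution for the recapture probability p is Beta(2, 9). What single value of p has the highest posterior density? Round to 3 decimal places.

0.111

Mode = (2−1)/(2+9−2) = 1/9 = 0.111.
Mean = 2/(2+9) = 2/11 = 0.182.
This is the posterior mode — the MAP estimate.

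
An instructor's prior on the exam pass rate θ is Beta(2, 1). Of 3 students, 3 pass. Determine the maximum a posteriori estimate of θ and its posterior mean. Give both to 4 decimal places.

MAP: 1.0000. Posterior mean: 0.8333.

Posterior: Beta(2+3, 1+0) = Beta(5, 1).
Since β = 1 ≤ 1 and α > 1, the Beta density is monotone increasing on [0,1]; the mode is at 1.
Mean = 5/(5+1) = 0.8333.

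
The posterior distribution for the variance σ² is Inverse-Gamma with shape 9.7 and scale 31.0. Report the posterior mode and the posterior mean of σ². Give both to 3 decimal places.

MAP = 2.897, posterior mean = 3.563

Mode = β/(α+1) = 31.0/10.7 = 2.897.
Mean = β/(α−1) = 31.0/8.7 = 3.563.
Mean > mode: the posterior has a right tail.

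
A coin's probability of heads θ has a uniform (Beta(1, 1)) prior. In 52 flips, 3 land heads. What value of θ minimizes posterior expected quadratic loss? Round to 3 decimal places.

Posterior: Beta(1+3, 1+49) = Beta(4, 50).
Mode = (4−1)/(4+50−2) = 3/52 = 0.058.
Mean = 4/(4+50) = 4/54 = 0.074.
Quadratic loss ⇒ the optimal estimator is the posterior mean.

0.074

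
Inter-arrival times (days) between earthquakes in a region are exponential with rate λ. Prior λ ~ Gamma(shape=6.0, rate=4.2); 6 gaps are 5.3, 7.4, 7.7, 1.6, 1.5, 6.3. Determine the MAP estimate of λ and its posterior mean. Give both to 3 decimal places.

Σ times = 29.8. Posterior: Gamma(shape = 6.0+6 = 12.0, rate = 4.2+29.8 = 34.0).
Mode = (α−1)/β = 11.0/34.0 = 0.324.
Mean = α/β = 12.0/34.0 = 0.353.

MAP = 0.324, posterior mean = 0.353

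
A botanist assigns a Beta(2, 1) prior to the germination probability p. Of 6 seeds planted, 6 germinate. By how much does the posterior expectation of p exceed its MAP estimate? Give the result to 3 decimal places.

Posterior: Beta(2+6, 1+0) = Beta(8, 1).
Since β = 1 ≤ 1 and α > 1, the Beta density is monotone increasing on [0,1]; the mode is at 1.
Mean = 8/(8+1) = 0.889.
Difference = 0.889 − 1.000 = -0.111.
Mode > mean: the posterior has a left tail.

-0.111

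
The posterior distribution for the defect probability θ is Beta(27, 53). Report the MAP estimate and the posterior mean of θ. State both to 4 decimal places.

θ_MAP = 0.3333, E[θ|data] = 0.3375

Mode = (27−1)/(27+53−2) = 26/78 = 0.3333.
Mean = 27/(27+53) = 27/80 = 0.3375.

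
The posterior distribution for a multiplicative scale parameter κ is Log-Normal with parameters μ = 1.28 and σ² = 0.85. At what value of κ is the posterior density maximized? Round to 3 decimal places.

1.537

Mode = exp(μ − σ²) = exp(0.43) = 1.537.
Mean = exp(μ + σ²/2) = exp(1.705) = 5.501.
This is the posterior mode — the MAP estimate.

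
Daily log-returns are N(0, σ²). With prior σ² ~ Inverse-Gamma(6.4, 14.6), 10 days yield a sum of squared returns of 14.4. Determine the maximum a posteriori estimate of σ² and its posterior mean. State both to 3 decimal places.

MAP = 1.758, posterior mean = 2.096

Posterior: Inverse-Gamma(shape = 6.4+10/2 = 11.4, scale = 14.6+14.4/2 = 21.8).
Mode = β/(α+1) = 21.8/12.4 = 1.758.
Mean = β/(α−1) = 21.8/10.4 = 2.096.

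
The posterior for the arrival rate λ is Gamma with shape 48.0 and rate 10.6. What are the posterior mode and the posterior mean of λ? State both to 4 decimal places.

Mode = (α−1)/β = 47.0/10.6 = 4.4340.
Mean = α/β = 48.0/10.6 = 4.5283.

λ_MAP = 4.4340, E[λ|data] = 4.5283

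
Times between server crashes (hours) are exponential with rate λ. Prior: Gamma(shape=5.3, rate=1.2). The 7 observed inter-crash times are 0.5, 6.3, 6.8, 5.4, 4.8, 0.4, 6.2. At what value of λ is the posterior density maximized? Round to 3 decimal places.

0.358

Σ times = 30.4. Posterior: Gamma(shape = 5.3+7 = 12.3, rate = 1.2+30.4 = 31.6).
Mode = (α−1)/β = 11.3/31.6 = 0.358.
Mean = α/β = 12.3/31.6 = 0.389.
This is the posterior mode — the MAP estimate.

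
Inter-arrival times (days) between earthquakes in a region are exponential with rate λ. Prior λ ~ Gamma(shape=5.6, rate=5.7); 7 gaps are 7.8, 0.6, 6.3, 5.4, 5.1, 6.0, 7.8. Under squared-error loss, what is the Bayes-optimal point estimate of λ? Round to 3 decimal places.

Σ times = 39.0. Posterior: Gamma(shape = 5.6+7 = 12.6, rate = 5.7+39.0 = 44.7).
Mode = (α−1)/β = 11.6/44.7 = 0.260.
Mean = α/β = 12.6/44.7 = 0.282.
Squared-error loss ⇒ the optimal estimator is the posterior mean.

0.282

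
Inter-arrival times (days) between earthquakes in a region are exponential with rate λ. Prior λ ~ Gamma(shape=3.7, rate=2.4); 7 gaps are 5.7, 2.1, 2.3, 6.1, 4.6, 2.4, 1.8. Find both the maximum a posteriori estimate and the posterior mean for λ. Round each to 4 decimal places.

Σ times = 25.0. Posterior: Gamma(shape = 3.7+7 = 10.7, rate = 2.4+25.0 = 27.4).
Mode = (α−1)/β = 9.7/27.4 = 0.3540.
Mean = α/β = 10.7/27.4 = 0.3905.

MAP: 0.3540. Posterior mean: 0.3905.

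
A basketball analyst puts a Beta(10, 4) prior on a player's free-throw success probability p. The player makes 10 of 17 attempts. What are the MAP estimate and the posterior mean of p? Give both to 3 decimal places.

Posterior: Beta(10+10, 4+7) = Beta(20, 11).
Mode = (20−1)/(20+11−2) = 19/29 = 0.655.
Mean = 20/(20+11) = 20/31 = 0.645.

MAP = 0.655; posterior mean = 0.645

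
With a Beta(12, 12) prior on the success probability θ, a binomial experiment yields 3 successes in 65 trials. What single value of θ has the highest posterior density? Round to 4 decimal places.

Posterior: Beta(12+3, 12+62) = Beta(15, 74).
Mode = (15−1)/(15+74−2) = 14/87 = 0.1609.
Mean = 15/(15+74) = 15/89 = 0.1685.
This is the posterior mode — the MAP estimate.

0.1609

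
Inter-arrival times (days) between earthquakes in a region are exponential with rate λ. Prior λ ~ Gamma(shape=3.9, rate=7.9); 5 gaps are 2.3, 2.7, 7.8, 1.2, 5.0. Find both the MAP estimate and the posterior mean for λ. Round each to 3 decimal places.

Σ times = 19.0. Posterior: Gamma(shape = 3.9+5 = 8.9, rate = 7.9+19.0 = 26.9).
Mode = (α−1)/β = 7.9/26.9 = 0.294.
Mean = α/β = 8.9/26.9 = 0.331.

MAP = 0.294; posterior mean = 0.331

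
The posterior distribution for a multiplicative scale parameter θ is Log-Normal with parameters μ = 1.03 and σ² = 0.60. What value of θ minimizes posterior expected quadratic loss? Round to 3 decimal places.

3.781

Mode = exp(μ − σ²) = exp(0.43) = 1.537.
Mean = exp(μ + σ²/2) = exp(1.330) = 3.781.
Quadratic loss ⇒ the optimal estimator is the posterior mean.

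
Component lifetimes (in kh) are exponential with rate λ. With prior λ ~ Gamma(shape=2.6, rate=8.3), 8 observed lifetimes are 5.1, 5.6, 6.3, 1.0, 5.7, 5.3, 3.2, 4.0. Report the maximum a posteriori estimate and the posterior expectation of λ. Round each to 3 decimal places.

MAP = 0.216; posterior mean = 0.238

Σ times = 36.2. Posterior: Gamma(shape = 2.6+8 = 10.6, rate = 8.3+36.2 = 44.5).
Mode = (α−1)/β = 9.6/44.5 = 0.216.
Mean = α/β = 10.6/44.5 = 0.238.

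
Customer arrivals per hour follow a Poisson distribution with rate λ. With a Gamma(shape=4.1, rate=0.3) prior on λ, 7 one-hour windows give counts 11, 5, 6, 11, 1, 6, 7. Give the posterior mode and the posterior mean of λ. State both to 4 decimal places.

posterior mode = 6.8630, posterior mean = 7.0000

Σ counts = 47. Posterior: Gamma(shape = 4.1+47 = 51.1, rate = 0.3+7 = 7.3).
Mode = (α−1)/β = 50.1/7.3 = 6.8630.
Mean = α/β = 51.1/7.3 = 7.0000.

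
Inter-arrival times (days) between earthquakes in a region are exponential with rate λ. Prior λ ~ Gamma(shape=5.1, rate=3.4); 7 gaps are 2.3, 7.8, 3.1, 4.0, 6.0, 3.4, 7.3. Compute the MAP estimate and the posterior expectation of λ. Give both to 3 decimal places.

Σ times = 33.9. Posterior: Gamma(shape = 5.1+7 = 12.1, rate = 3.4+33.9 = 37.3).
Mode = (α−1)/β = 11.1/37.3 = 0.298.
Mean = α/β = 12.1/37.3 = 0.324.

λ_MAP = 0.298, E[λ|data] = 0.324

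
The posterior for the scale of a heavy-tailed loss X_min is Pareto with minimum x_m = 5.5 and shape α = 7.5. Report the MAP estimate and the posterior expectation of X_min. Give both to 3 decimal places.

X_min_MAP = 5.500, E[X_min|data] = 6.346

The Pareto density is strictly decreasing on [x_m, ∞), so the mode is x_m = 5.500.
Mean = α·x_m/(α−1) = 7.5·5.5/6.5 = 6.346.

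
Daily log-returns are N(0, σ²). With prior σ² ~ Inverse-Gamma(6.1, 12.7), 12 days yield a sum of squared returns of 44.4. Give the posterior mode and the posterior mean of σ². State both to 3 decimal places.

Posterior: Inverse-Gamma(shape = 6.1+12/2 = 12.1, scale = 12.7+44.4/2 = 34.9).
Mode = β/(α+1) = 34.9/13.1 = 2.664.
Mean = β/(α−1) = 34.9/11.1 = 3.144.
The mean is pulled above the mode by the posterior's right skew.

MAP = 2.664, posterior mean = 3.144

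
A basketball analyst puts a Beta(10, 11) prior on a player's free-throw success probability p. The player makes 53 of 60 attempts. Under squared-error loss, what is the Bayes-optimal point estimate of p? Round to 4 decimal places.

Posterior: Beta(10+53, 11+7) = Beta(63, 18).
Mode = (63−1)/(63+18−2) = 62/79 = 0.7848.
Mean = 63/(63+18) = 63/81 = 0.7778.
Squared-error loss ⇒ the optimal estimator is the posterior mean.

0.7778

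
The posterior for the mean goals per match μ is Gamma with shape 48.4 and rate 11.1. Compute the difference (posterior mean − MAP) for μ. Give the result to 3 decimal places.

0.090

Mode = (α−1)/β = 47.4/11.1 = 4.270.
Mean = α/β = 48.4/11.1 = 4.360.
Difference = 4.360 − 4.270 = 0.090.
Right-skewed posterior ⇒ mode < mean.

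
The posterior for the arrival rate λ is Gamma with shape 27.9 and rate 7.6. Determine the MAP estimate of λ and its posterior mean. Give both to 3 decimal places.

Mode = (α−1)/β = 26.9/7.6 = 3.539.
Mean = α/β = 27.9/7.6 = 3.671.

MAP = 3.539; posterior mean = 3.671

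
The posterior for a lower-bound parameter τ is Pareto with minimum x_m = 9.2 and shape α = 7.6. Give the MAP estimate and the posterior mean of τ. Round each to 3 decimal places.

The Pareto density is strictly decreasing on [x_m, ∞), so the mode is x_m = 9.200.
Mean = α·x_m/(α−1) = 7.6·9.2/6.6 = 10.594.

MAP estimate = 9.200, posterior mean = 10.594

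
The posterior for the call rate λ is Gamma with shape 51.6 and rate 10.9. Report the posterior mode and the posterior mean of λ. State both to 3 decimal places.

MAP: 4.642. Posterior mean: 4.734.

Mode = (α−1)/β = 50.6/10.9 = 4.642.
Mean = α/β = 51.6/10.9 = 4.734.
The posterior is right-skewed, so the mean exceeds the mode.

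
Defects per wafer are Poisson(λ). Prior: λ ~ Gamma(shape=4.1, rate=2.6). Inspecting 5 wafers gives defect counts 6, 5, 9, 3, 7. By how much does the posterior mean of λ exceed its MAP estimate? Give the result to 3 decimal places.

Σ counts = 30. Posterior: Gamma(shape = 4.1+30 = 34.1, rate = 2.6+5 = 7.6).
Mode = (α−1)/β = 33.1/7.6 = 4.355.
Mean = α/β = 34.1/7.6 = 4.487.
Difference = 4.487 − 4.355 = 0.132.

0.132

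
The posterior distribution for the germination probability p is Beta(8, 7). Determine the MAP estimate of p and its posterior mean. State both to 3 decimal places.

Mode = (8−1)/(8+7−2) = 7/13 = 0.538.
Mean = 8/(8+7) = 8/15 = 0.533.

p_MAP = 0.538, E[p|data] = 0.533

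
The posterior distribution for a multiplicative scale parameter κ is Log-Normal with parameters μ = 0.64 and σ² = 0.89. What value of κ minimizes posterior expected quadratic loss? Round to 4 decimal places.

Mode = exp(μ − σ²) = exp(-0.25) = 0.7788.
Mean = exp(μ + σ²/2) = exp(1.085) = 2.9594.
Quadratic loss ⇒ the optimal estimator is the posterior mean.

2.9594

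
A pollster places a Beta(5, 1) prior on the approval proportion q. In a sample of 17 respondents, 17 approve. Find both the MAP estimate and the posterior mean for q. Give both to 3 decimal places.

MAP = 1.000, posterior mean = 0.957

Posterior: Beta(5+17, 1+0) = Beta(22, 1).
Since β = 1 ≤ 1 and α > 1, the Beta density is monotone increasing on [0,1]; the mode is at 1.
Mean = 22/(22+1) = 0.957.
The mean is pulled below the mode by the posterior's left skew.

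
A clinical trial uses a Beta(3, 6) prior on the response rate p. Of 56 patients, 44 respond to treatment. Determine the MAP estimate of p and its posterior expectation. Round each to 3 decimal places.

Posterior: Beta(3+44, 6+12) = Beta(47, 18).
Mode = (47−1)/(47+18−2) = 46/63 = 0.730.
Mean = 47/(47+18) = 47/65 = 0.723.

MAP estimate = 0.730, posterior expectation = 0.723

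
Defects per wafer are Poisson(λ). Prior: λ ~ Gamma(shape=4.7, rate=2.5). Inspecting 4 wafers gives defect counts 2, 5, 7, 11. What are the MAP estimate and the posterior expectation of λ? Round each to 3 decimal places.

Σ counts = 25. Posterior: Gamma(shape = 4.7+25 = 29.7, rate = 2.5+4 = 6.5).
Mode = (α−1)/β = 28.7/6.5 = 4.415.
Mean = α/β = 29.7/6.5 = 4.569.

MAP: 4.415. Posterior mean: 4.569.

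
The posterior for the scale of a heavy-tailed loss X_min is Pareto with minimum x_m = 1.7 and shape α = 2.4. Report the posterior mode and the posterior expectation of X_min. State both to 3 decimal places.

The Pareto density is strictly decreasing on [x_m, ∞), so the mode is x_m = 1.700.
Mean = α·x_m/(α−1) = 2.4·1.7/1.4 = 2.914.

MAP = 1.700, posterior mean = 2.914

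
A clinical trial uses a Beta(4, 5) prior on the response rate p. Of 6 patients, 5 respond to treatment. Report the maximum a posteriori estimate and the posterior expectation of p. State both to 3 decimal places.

Posterior: Beta(4+5, 5+1) = Beta(9, 6).
Mode = (9−1)/(9+6−2) = 8/13 = 0.615.
Mean = 9/(9+6) = 9/15 = 0.600.

maximum a posteriori estimate = 0.615, posterior expectation = 0.600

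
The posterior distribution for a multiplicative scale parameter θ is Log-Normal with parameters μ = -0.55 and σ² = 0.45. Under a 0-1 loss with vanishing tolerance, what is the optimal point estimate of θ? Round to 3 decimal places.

0.368

Mode = exp(μ − σ²) = exp(-1.00) = 0.368.
Mean = exp(μ + σ²/2) = exp(-0.325) = 0.723.
This is the posterior mode — the MAP estimate.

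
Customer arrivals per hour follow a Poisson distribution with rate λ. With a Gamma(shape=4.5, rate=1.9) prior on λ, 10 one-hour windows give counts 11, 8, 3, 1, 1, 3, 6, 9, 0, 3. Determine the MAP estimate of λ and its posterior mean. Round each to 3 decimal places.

Σ counts = 45. Posterior: Gamma(shape = 4.5+45 = 49.5, rate = 1.9+10 = 11.9).
Mode = (α−1)/β = 48.5/11.9 = 4.076.
Mean = α/β = 49.5/11.9 = 4.160.
Mean > mode: the posterior has a right tail.

MAP estimate = 4.076, posterior mean = 4.160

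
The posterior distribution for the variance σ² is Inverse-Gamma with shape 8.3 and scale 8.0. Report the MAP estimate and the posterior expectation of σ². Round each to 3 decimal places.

MAP = 0.860; posterior mean = 1.096

Mode = β/(α+1) = 8.0/9.3 = 0.860.
Mean = β/(α−1) = 8.0/7.3 = 1.096.
The posterior is right-skewed, so the mean exceeds the mode.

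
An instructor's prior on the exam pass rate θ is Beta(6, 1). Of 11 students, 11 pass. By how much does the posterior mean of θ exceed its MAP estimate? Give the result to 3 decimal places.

-0.056

Posterior: Beta(6+11, 1+0) = Beta(17, 1).
Since β = 1 ≤ 1 and α > 1, the Beta density is monotone increasing on [0,1]; the mode is at 1.
Mean = 17/(17+1) = 0.944.
Difference = 0.944 − 1.000 = -0.056.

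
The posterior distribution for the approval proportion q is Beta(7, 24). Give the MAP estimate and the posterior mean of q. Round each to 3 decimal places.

Mode = (7−1)/(7+24−2) = 6/29 = 0.207.
Mean = 7/(7+24) = 7/31 = 0.226.
Right-skewed posterior ⇒ mode < mean.

MAP estimate = 0.207, posterior mean = 0.226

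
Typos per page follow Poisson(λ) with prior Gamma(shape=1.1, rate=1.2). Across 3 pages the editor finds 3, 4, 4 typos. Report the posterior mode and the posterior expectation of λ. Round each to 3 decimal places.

Σ counts = 11. Posterior: Gamma(shape = 1.1+11 = 12.1, rate = 1.2+3 = 4.2).
Mode = (α−1)/β = 11.1/4.2 = 2.643.
Mean = α/β = 12.1/4.2 = 2.881.

MAP: 2.643. Posterior mean: 2.881.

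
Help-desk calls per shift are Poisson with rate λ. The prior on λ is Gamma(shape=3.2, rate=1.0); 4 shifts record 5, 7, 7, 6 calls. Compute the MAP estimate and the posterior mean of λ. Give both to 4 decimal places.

MAP = 5.4400, posterior mean = 5.6400

Σ counts = 25. Posterior: Gamma(shape = 3.2+25 = 28.2, rate = 1.0+4 = 5.0).
Mode = (α−1)/β = 27.2/5.0 = 5.4400.
Mean = α/β = 28.2/5.0 = 5.6400.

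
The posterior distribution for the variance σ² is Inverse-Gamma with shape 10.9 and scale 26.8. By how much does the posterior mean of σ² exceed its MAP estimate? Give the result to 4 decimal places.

Mode = β/(α+1) = 26.8/11.9 = 2.2521.
Mean = β/(α−1) = 26.8/9.9 = 2.7071.
Difference = 2.7071 − 2.2521 = 0.4550.

0.4550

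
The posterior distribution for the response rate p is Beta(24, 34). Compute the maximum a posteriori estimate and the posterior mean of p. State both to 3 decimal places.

p_MAP = 0.411, E[p|data] = 0.414

Mode = (24−1)/(24+34−2) = 23/56 = 0.411.
Mean = 24/(24+34) = 24/58 = 0.414.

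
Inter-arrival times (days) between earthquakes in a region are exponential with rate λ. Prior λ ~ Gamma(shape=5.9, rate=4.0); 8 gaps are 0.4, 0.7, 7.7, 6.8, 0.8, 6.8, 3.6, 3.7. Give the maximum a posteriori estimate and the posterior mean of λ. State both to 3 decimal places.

Σ times = 30.5. Posterior: Gamma(shape = 5.9+8 = 13.9, rate = 4.0+30.5 = 34.5).
Mode = (α−1)/β = 12.9/34.5 = 0.374.
Mean = α/β = 13.9/34.5 = 0.403.
Mean > mode: the posterior has a right tail.

MAP = 0.374; posterior mean = 0.403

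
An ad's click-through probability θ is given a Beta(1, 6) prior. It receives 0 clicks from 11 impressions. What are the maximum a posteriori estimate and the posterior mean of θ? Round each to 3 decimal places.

Posterior: Beta(1+0, 6+11) = Beta(1, 17).
Since α = 1 ≤ 1 and β > 1, the Beta density is monotone decreasing on [0,1]; the mode is at 0.
Mean = 1/(1+17) = 0.056.
Right-skewed posterior ⇒ mode < mean.

θ_MAP = 0.000, E[θ|data] = 0.056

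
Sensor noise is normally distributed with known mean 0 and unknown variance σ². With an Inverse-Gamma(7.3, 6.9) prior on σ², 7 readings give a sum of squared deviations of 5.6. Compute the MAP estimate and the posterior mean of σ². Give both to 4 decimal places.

MAP estimate = 0.8220, posterior mean = 0.9898

Posterior: Inverse-Gamma(shape = 7.3+7/2 = 10.8, scale = 6.9+5.6/2 = 9.7).
Mode = β/(α+1) = 9.7/11.8 = 0.8220.
Mean = β/(α−1) = 9.7/9.8 = 0.9898.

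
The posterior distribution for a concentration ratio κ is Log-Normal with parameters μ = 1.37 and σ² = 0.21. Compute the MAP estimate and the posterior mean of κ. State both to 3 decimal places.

MAP = 3.190; posterior mean = 4.371

Mode = exp(μ − σ²) = exp(1.16) = 3.190.
Mean = exp(μ + σ²/2) = exp(1.475) = 4.371.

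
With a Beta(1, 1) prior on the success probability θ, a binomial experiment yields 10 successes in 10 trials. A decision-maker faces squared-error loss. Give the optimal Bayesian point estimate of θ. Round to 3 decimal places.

0.917

Posterior: Beta(1+10, 1+0) = Beta(11, 1).
Since β = 1 ≤ 1 and α > 1, the Beta density is monotone increasing on [0,1]; the mode is at 1.
Mean = 11/(11+1) = 0.917.
Squared-error loss ⇒ the optimal estimator is the posterior mean.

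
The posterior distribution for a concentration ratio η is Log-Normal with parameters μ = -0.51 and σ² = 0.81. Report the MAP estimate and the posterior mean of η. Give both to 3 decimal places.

MAP estimate = 0.267, posterior mean = 0.900

Mode = exp(μ − σ²) = exp(-1.32) = 0.267.
Mean = exp(μ + σ²/2) = exp(-0.105) = 0.900.
The mean is pulled above the mode by the posterior's right skew.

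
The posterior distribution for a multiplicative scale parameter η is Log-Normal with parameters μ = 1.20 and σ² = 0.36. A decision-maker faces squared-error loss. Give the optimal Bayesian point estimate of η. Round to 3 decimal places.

Mode = exp(μ − σ²) = exp(0.84) = 2.316.
Mean = exp(μ + σ²/2) = exp(1.380) = 3.975.
Squared-error loss ⇒ the optimal estimator is the posterior mean.

3.975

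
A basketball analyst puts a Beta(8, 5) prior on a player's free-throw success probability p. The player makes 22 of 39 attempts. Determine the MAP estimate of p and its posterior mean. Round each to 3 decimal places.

MAP = 0.580, posterior mean = 0.577

Posterior: Beta(8+22, 5+17) = Beta(30, 22).
Mode = (30−1)/(30+22−2) = 29/50 = 0.580.
Mean = 30/(30+22) = 30/52 = 0.577.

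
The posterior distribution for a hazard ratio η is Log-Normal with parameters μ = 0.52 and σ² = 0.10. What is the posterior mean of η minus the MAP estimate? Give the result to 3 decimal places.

Mode = exp(μ − σ²) = exp(0.42) = 1.522.
Mean = exp(μ + σ²/2) = exp(0.570) = 1.768.
Difference = 1.768 − 1.522 = 0.246.

0.246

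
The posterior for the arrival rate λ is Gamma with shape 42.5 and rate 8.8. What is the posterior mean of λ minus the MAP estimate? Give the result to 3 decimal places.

0.114

Mode = (α−1)/β = 41.5/8.8 = 4.716.
Mean = α/β = 42.5/8.8 = 4.830.
Difference = 4.830 − 4.716 = 0.114.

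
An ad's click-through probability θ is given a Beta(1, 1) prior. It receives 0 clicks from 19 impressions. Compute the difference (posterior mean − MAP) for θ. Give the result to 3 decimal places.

0.048

Posterior: Beta(1+0, 1+19) = Beta(1, 20).
Since α = 1 ≤ 1 and β > 1, the Beta density is monotone decreasing on [0,1]; the mode is at 0.
Mean = 1/(1+20) = 0.048.
Difference = 0.048 − 0.000 = 0.048.
The posterior is right-skewed, so the mean exceeds the mode.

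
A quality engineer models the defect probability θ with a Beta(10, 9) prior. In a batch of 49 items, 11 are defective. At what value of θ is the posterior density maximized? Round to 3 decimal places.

Posterior: Beta(10+11, 9+38) = Beta(21, 47).
Mode = (21−1)/(21+47−2) = 20/66 = 0.303.
Mean = 21/(21+47) = 21/68 = 0.309.
This is the posterior mode — the MAP estimate.

0.303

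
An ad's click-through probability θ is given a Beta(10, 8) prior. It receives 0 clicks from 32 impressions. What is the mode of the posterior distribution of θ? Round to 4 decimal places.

0.1875

Posterior: Beta(10+0, 8+32) = Beta(10, 40).
Mode = (10−1)/(10+40−2) = 9/48 = 0.1875.
Mean = 10/(10+40) = 10/50 = 0.2000.
This is the posterior mode — the MAP estimate.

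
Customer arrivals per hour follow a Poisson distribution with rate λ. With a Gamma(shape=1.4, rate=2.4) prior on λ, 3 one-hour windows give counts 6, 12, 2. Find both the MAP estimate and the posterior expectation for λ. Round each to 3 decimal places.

Σ counts = 20. Posterior: Gamma(shape = 1.4+20 = 21.4, rate = 2.4+3 = 5.4).
Mode = (α−1)/β = 20.4/5.4 = 3.778.
Mean = α/β = 21.4/5.4 = 3.963.
The posterior is right-skewed, so the mean exceeds the mode.

MAP = 3.778; posterior mean = 3.963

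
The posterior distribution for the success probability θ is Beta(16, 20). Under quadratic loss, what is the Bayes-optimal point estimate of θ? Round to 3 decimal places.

Mode = (16−1)/(16+20−2) = 15/34 = 0.441.
Mean = 16/(16+20) = 16/36 = 0.444.
Quadratic loss ⇒ the optimal estimator is the posterior mean.

0.444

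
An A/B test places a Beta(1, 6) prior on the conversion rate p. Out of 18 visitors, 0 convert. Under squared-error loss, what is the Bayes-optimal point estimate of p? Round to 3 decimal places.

Posterior: Beta(1+0, 6+18) = Beta(1, 24).
Since α = 1 ≤ 1 and β > 1, the Beta density is monotone decreasing on [0,1]; the mode is at 0.
Mean = 1/(1+24) = 0.040.
Squared-error loss ⇒ the optimal estimator is the posterior mean.

0.040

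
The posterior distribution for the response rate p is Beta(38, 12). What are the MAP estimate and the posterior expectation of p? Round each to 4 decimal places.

Mode = (38−1)/(38+12−2) = 37/48 = 0.7708.
Mean = 38/(38+12) = 38/50 = 0.7600.
Left-skewed posterior ⇒ mean < mode.

MAP: 0.7708. Posterior mean: 0.7600.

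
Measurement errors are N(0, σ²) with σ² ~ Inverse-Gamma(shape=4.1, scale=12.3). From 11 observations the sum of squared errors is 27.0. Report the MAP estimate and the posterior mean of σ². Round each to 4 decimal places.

Posterior: Inverse-Gamma(shape = 4.1+11/2 = 9.6, scale = 12.3+27.0/2 = 25.8).
Mode = β/(α+1) = 25.8/10.6 = 2.4340.
Mean = β/(α−1) = 25.8/8.6 = 3.0000.

MAP = 2.4340; posterior mean = 3.0000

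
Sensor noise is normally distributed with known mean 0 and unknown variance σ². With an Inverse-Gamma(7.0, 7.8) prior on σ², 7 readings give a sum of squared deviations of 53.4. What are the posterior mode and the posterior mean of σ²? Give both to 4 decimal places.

Posterior: Inverse-Gamma(shape = 7.0+7/2 = 10.5, scale = 7.8+53.4/2 = 34.5).
Mode = β/(α+1) = 34.5/11.5 = 3.0000.
Mean = β/(α−1) = 34.5/9.5 = 3.6316.
The posterior is right-skewed, so the mean exceeds the mode.

posterior mode = 3.0000, posterior mean = 3.6316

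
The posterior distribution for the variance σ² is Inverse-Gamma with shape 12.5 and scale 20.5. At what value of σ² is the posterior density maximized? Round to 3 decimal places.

1.519

Mode = β/(α+1) = 20.5/13.5 = 1.519.
Mean = β/(α−1) = 20.5/11.5 = 1.783.
This is the posterior mode — the MAP estimate.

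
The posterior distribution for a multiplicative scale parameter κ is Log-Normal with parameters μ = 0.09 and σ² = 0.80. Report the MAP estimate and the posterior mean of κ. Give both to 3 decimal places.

Mode = exp(μ − σ²) = exp(-0.71) = 0.492.
Mean = exp(μ + σ²/2) = exp(0.490) = 1.632.

κ_MAP = 0.492, E[κ|data] = 1.632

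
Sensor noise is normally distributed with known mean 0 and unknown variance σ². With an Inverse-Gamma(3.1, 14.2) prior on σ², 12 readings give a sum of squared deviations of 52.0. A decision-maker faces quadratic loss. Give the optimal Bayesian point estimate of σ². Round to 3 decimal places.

4.963

Posterior: Inverse-Gamma(shape = 3.1+12/2 = 9.1, scale = 14.2+52.0/2 = 40.2).
Mode = β/(α+1) = 40.2/10.1 = 3.980.
Mean = β/(α−1) = 40.2/8.1 = 4.963.
Quadratic loss ⇒ the optimal estimator is the posterior mean.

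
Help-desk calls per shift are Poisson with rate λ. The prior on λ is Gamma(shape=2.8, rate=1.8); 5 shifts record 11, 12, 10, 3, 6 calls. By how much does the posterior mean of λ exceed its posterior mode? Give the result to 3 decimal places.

Σ counts = 42. Posterior: Gamma(shape = 2.8+42 = 44.8, rate = 1.8+5 = 6.8).
Mode = (α−1)/β = 43.8/6.8 = 6.441.
Mean = α/β = 44.8/6.8 = 6.588.
Difference = 6.588 − 6.441 = 0.147.

0.147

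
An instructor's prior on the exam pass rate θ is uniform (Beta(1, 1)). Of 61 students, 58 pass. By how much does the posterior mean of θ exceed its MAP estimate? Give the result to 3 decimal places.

-0.014

Posterior: Beta(1+58, 1+3) = Beta(59, 4).
Mode = (59−1)/(59+4−2) = 58/61 = 0.951.
With a flat prior the MAP equals the MLE, 58/61.
Mean = 59/(59+4) = 59/63 = 0.937.
Difference = 0.937 − 0.951 = -0.014.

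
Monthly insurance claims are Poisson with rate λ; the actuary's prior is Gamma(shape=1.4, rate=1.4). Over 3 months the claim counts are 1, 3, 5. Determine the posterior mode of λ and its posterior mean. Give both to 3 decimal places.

Σ counts = 9. Posterior: Gamma(shape = 1.4+9 = 10.4, rate = 1.4+3 = 4.4).
Mode = (α−1)/β = 9.4/4.4 = 2.136.
Mean = α/β = 10.4/4.4 = 2.364.

λ_MAP = 2.136, E[λ|data] = 2.364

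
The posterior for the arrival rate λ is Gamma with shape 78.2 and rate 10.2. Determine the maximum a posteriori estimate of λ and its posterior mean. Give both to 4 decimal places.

Mode = (α−1)/β = 77.2/10.2 = 7.5686.
Mean = α/β = 78.2/10.2 = 7.6667.

MAP = 7.5686; posterior mean = 7.6667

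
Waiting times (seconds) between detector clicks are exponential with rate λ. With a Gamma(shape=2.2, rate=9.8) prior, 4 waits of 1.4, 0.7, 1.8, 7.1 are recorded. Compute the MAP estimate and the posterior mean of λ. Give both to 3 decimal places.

MAP = 0.250, posterior mean = 0.298

Σ times = 11.0. Posterior: Gamma(shape = 2.2+4 = 6.2, rate = 9.8+11.0 = 20.8).
Mode = (α−1)/β = 5.2/20.8 = 0.250.
Mean = α/β = 6.2/20.8 = 0.298.
The posterior is right-skewed, so the mean exceeds the mode.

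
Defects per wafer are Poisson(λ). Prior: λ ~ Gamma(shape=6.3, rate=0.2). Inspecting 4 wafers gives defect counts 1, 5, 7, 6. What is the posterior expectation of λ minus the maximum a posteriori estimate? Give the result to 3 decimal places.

Σ counts = 19. Posterior: Gamma(shape = 6.3+19 = 25.3, rate = 0.2+4 = 4.2).
Mode = (α−1)/β = 24.3/4.2 = 5.786.
Mean = α/β = 25.3/4.2 = 6.024.
Difference = 6.024 − 5.786 = 0.238.

0.238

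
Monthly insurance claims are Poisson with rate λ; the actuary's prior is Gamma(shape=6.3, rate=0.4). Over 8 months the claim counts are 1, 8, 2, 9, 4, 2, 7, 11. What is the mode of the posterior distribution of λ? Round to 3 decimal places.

5.869

Σ counts = 44. Posterior: Gamma(shape = 6.3+44 = 50.3, rate = 0.4+8 = 8.4).
Mode = (α−1)/β = 49.3/8.4 = 5.869.
Mean = α/β = 50.3/8.4 = 5.988.
This is the posterior mode — the MAP estimate.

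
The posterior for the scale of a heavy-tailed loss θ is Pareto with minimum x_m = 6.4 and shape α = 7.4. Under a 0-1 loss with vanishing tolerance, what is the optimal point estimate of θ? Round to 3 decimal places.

6.400

The Pareto density is strictly decreasing on [x_m, ∞), so the mode is x_m = 6.400.
Mean = α·x_m/(α−1) = 7.4·6.4/6.4 = 7.400.
This is the posterior mode — the MAP estimate.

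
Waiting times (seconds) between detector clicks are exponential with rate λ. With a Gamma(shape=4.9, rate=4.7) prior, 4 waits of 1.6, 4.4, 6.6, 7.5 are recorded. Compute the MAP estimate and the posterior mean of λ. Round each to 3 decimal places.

MAP estimate = 0.319, posterior mean = 0.359

Σ times = 20.1. Posterior: Gamma(shape = 4.9+4 = 8.9, rate = 4.7+20.1 = 24.8).
Mode = (α−1)/β = 7.9/24.8 = 0.319.
Mean = α/β = 8.9/24.8 = 0.359.
Mean > mode: the posterior has a right tail.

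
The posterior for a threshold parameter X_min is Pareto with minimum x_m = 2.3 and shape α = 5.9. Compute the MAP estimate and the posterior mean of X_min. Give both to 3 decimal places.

MAP estimate = 2.300, posterior mean = 2.769

The Pareto density is strictly decreasing on [x_m, ∞), so the mode is x_m = 2.300.
Mean = α·x_m/(α−1) = 5.9·2.3/4.9 = 2.769.
The mean is pulled above the mode by the posterior's right skew.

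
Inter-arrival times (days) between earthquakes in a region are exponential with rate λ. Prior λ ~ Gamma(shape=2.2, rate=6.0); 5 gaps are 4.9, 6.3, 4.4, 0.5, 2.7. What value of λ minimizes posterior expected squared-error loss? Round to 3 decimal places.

0.290

Σ times = 18.8. Posterior: Gamma(shape = 2.2+5 = 7.2, rate = 6.0+18.8 = 24.8).
Mode = (α−1)/β = 6.2/24.8 = 0.250.
Mean = α/β = 7.2/24.8 = 0.290.
Squared-error loss ⇒ the optimal estimator is the posterior mean.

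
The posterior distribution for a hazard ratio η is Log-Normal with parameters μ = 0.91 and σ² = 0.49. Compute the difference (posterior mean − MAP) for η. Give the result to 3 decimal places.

1.652

Mode = exp(μ − σ²) = exp(0.42) = 1.522.
Mean = exp(μ + σ²/2) = exp(1.155) = 3.174.
Difference = 3.174 − 1.522 = 1.652.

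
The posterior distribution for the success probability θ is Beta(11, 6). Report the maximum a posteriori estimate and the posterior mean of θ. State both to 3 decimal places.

θ_MAP = 0.667, E[θ|data] = 0.647

Mode = (11−1)/(11+6−2) = 10/15 = 0.667.
Mean = 11/(11+6) = 11/17 = 0.647.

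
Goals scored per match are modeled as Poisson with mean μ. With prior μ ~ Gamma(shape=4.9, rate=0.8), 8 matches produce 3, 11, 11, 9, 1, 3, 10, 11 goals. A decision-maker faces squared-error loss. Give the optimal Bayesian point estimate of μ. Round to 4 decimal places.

Σ counts = 59. Posterior: Gamma(shape = 4.9+59 = 63.9, rate = 0.8+8 = 8.8).
Mode = (α−1)/β = 62.9/8.8 = 7.1477.
Mean = α/β = 63.9/8.8 = 7.2614.
Squared-error loss ⇒ the optimal estimator is the posterior mean.

7.2614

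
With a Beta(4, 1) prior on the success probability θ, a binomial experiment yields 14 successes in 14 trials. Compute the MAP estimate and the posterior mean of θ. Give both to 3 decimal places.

Posterior: Beta(4+14, 1+0) = Beta(18, 1).
Since β = 1 ≤ 1 and α > 1, the Beta density is monotone increasing on [0,1]; the mode is at 1.
Mean = 18/(18+1) = 0.947.
The posterior is left-skewed, so the mode exceeds the mean.

MAP = 1.000; posterior mean = 0.947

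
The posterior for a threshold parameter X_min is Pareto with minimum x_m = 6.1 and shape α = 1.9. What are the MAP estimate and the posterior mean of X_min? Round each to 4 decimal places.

The Pareto density is strictly decreasing on [x_m, ∞), so the mode is x_m = 6.1000.
Mean = α·x_m/(α−1) = 1.9·6.1/0.9 = 12.8778.

X_min_MAP = 6.1000, E[X_min|data] = 12.8778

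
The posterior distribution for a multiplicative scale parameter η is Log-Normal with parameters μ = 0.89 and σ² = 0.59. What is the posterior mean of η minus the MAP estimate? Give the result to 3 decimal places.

1.921

Mode = exp(μ − σ²) = exp(0.30) = 1.350.
Mean = exp(μ + σ²/2) = exp(1.185) = 3.271.
Difference = 3.271 − 1.350 = 1.921.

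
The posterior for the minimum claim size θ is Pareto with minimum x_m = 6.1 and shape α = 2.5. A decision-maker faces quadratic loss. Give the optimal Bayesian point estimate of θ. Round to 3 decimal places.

The Pareto density is strictly decreasing on [x_m, ∞), so the mode is x_m = 6.100.
Mean = α·x_m/(α−1) = 2.5·6.1/1.5 = 10.167.
Quadratic loss ⇒ the optimal estimator is the posterior mean.

10.167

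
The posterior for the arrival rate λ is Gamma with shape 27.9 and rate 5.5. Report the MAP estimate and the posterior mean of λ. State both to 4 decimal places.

Mode = (α−1)/β = 26.9/5.5 = 4.8909.
Mean = α/β = 27.9/5.5 = 5.0727.
The posterior is right-skewed, so the mean exceeds the mode.

MAP: 4.8909. Posterior mean: 5.0727.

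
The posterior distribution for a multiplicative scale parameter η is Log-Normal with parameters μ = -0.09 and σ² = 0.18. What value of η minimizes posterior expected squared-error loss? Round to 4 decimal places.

1.0000

Mode = exp(μ − σ²) = exp(-0.27) = 0.7634.
Mean = exp(μ + σ²/2) = exp(0.000) = 1.0000.
Squared-error loss ⇒ the optimal estimator is the posterior mean.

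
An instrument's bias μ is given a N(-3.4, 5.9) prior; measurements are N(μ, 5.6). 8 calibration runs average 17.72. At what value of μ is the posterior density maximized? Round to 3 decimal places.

Posterior for μ is Normal. Precision-weighted mean: (1/5.9·-3.4 + 8/5.6·17.72) / (1/5.9 + 8/5.6) = 15.480.
A Normal posterior is symmetric, so mode = mean.
This is the posterior mode — the MAP estimate.

15.480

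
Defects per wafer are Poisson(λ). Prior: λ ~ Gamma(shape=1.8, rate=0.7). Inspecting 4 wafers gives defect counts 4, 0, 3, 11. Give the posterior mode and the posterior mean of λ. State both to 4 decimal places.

MAP = 4.0000, posterior mean = 4.2128

Σ counts = 18. Posterior: Gamma(shape = 1.8+18 = 19.8, rate = 0.7+4 = 4.7).
Mode = (α−1)/β = 18.8/4.7 = 4.0000.
Mean = α/β = 19.8/4.7 = 4.2128.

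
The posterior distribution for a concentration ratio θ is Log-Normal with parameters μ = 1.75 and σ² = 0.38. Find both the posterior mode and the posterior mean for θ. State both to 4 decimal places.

MAP: 3.9354. Posterior mean: 6.9588.

Mode = exp(μ − σ²) = exp(1.37) = 3.9354.
Mean = exp(μ + σ²/2) = exp(1.940) = 6.9588.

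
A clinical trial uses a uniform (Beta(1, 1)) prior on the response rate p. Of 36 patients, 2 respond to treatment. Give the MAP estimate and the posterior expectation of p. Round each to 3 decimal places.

Posterior: Beta(1+2, 1+34) = Beta(3, 35).
Mode = (3−1)/(3+35−2) = 2/36 = 0.056.
With a flat prior the MAP equals the MLE, 2/36.
Mean = 3/(3+35) = 3/38 = 0.079.
The posterior is right-skewed, so the mean exceeds the mode.

MAP = 0.056; posterior mean = 0.079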